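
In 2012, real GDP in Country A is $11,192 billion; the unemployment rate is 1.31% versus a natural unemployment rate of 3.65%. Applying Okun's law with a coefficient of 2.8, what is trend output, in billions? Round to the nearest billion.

$10,504 billion

Unemployment gap = 1.31 - 3.65 = -2.34 points, so output gap = -2.8 × (-2.34) = 6.552%.
Since Y = Y* × (1 + gap/100), Y* = 11192/1.06552 ≈ 10504 billion.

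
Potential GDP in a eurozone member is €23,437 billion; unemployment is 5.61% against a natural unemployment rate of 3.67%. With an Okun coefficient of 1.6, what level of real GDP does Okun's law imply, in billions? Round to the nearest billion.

Unemployment gap = 5.61 - 3.67 = 1.94 points, so the output gap is -1.6 × 1.94 = -3.104%.
Actual GDP = 23437 × (1 - 3.104/100) = 23437 × 0.96896 ≈ 22710 billion.

€22,710 billion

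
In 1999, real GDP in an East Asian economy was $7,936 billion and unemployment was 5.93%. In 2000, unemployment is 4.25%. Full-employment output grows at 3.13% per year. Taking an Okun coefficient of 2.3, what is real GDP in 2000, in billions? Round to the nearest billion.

Δu = 4.25 - 5.93 = -1.68 points.
Okun's law (growth form): g_Y = g_Y* - β × Δu = 3.13 - 2.3 × (-1.68) = 3.13 + 3.864 = 6.994%.
Real GDP in the next year = 7936 × (1 + 6.994/100) = 7936 × 1.06994 ≈ 8491 billion.

$8,491 billion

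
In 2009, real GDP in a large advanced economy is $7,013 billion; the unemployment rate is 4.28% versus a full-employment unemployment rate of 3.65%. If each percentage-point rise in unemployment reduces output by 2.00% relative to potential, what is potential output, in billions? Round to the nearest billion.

$7,102 billion

Unemployment gap = 4.28 - 3.65 = 0.63 points, so output gap = -2 × 0.63 = -1.26%.
Since Y = Y* × (1 + gap/100), Y* = 7013/0.9874 ≈ 7102 billion.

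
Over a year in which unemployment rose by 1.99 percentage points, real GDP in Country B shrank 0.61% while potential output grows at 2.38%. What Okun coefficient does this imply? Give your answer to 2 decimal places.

Growth form: g_Y = g_Y* - β × Δu, so β = (g_Y* - g_Y)/Δu.
β = (2.38 + 0.61)/1.99 = 2.99/1.99 = 1.50.

β ≈ 1.50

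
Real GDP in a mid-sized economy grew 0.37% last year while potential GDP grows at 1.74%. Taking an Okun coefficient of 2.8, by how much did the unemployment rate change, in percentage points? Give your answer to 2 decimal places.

Growth-rate Okun's law: g_Y = g_Y* - β × Δu, so Δu = (g_Y* - g_Y)/β.
Δu = (1.74 - 0.37)/2.8 = 1.37/2.8 = 0.49 percentage points.

0.49 percentage points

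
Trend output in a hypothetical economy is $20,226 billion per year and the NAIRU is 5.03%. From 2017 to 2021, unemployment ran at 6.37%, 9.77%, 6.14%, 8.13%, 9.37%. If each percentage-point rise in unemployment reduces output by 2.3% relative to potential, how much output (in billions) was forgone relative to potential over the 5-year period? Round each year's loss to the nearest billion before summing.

Year 2017: gap = -2.3 × (6.37 - 5.03) = -3.082%, loss ≈ 20226 × 3.082/100 ≈ 623.
Year 2018: gap = -2.3 × (9.77 - 5.03) = -10.902%, loss ≈ 20226 × 10.902/100 ≈ 2205.
Year 2019: gap = -2.3 × (6.14 - 5.03) = -2.553%, loss ≈ 20226 × 2.553/100 ≈ 516.
Year 2020: gap = -2.3 × (8.13 - 5.03) = -7.13%, loss ≈ 20226 × 7.13/100 ≈ 1442.
Year 2021: gap = -2.3 × (9.37 - 5.03) = -9.982%, loss ≈ 20226 × 9.982/100 ≈ 2019.
Total lost output = 623 + 2205 + 516 + 1442 + 2019 = 6805 billion.

$6,805 billion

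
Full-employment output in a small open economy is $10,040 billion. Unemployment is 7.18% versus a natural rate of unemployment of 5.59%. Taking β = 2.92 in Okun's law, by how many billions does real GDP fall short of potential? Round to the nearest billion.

Output gap = -2.92 × (7.18 - 5.59) = -2.92 × 1.59 = -4.6428%.
Actual GDP ≈ 10040 × 0.953572 ≈ 9574 billion, so the shortfall is 10040 - 9574 = 466 billion.

$466 billion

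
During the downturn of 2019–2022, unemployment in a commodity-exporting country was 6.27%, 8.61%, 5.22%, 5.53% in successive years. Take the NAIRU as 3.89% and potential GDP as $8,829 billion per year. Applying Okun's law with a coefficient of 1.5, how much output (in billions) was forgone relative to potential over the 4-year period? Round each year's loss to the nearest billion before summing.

$1,333 billion

Year 2019: gap = -1.5 × (6.27 - 3.89) = -3.57%, loss ≈ 8829 × 3.57/100 ≈ 315.
Year 2020: gap = -1.5 × (8.61 - 3.89) = -7.08%, loss ≈ 8829 × 7.08/100 ≈ 625.
Year 2021: gap = -1.5 × (5.22 - 3.89) = -1.995%, loss ≈ 8829 × 1.995/100 ≈ 176.
Year 2022: gap = -1.5 × (5.53 - 3.89) = -2.46%, loss ≈ 8829 × 2.46/100 ≈ 217.
Total lost output = 315 + 625 + 176 + 217 = 1333 billion.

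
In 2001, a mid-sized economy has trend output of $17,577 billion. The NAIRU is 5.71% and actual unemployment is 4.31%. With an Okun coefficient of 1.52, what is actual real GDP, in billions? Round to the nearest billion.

$17,951 billion

Unemployment gap = 4.31 - 5.71 = -1.4 points, so the output gap is -1.52 × (-1.4) = 2.128%.
Actual GDP = 17577 × (1 + 2.128/100) = 17577 × 1.02128 ≈ 17951 billion.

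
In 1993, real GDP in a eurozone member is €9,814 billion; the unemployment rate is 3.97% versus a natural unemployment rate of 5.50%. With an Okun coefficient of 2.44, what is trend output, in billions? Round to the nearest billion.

€9,461 billion

Unemployment gap = 3.97 - 5.5 = -1.53 points, so output gap = -2.44 × (-1.53) = 3.7332%.
Since Y = Y* × (1 + gap/100), Y* = 9814/1.037332 ≈ 9461 billion.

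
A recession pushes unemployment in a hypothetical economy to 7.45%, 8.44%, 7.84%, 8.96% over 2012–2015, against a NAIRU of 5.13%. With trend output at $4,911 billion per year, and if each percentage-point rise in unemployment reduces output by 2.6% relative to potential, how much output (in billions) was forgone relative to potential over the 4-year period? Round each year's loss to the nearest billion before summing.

$1,554 billion

Year 2012: gap = -2.6 × (7.45 - 5.13) = -6.032%, loss ≈ 4911 × 6.032/100 ≈ 296.
Year 2013: gap = -2.6 × (8.44 - 5.13) = -8.606%, loss ≈ 4911 × 8.606/100 ≈ 423.
Year 2014: gap = -2.6 × (7.84 - 5.13) = -7.046%, loss ≈ 4911 × 7.046/100 ≈ 346.
Year 2015: gap = -2.6 × (8.96 - 5.13) = -9.958%, loss ≈ 4911 × 9.958/100 ≈ 489.
Total lost output = 296 + 423 + 346 + 489 = 1554 billion.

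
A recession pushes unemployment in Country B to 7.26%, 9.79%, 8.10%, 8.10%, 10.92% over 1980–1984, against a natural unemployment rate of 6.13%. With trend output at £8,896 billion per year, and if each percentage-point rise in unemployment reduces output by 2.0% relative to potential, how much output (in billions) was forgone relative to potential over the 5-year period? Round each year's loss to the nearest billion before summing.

£2,406 billion

Year 1980: gap = -2.0 × (7.26 - 6.13) = -2.26%, loss ≈ 8896 × 2.26/100 ≈ 201.
Year 1981: gap = -2.0 × (9.79 - 6.13) = -7.32%, loss ≈ 8896 × 7.32/100 ≈ 651.
Year 1982: gap = -2.0 × (8.1 - 6.13) = -3.94%, loss ≈ 8896 × 3.94/100 ≈ 351.
Year 1983: gap = -2.0 × (8.1 - 6.13) = -3.94%, loss ≈ 8896 × 3.94/100 ≈ 351.
Year 1984: gap = -2.0 × (10.92 - 6.13) = -9.58%, loss ≈ 8896 × 9.58/100 ≈ 852.
Total lost output = 201 + 651 + 351 + 351 + 852 = 2406 billion.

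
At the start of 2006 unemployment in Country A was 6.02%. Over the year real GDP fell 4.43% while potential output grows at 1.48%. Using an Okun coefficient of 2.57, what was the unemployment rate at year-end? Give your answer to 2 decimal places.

8.32%

Growth-rate Okun's law: g_Y = g_Y* - β × Δu, so Δu = (g_Y* - g_Y)/β.
Δu = (1.48 + 4.43)/2.57 = 5.91/2.57 = 2.30 percentage points.
Year-end unemployment = 6.02 + 2.3 = 8.32%.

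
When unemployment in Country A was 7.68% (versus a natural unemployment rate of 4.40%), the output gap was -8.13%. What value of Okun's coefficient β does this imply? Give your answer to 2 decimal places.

Okun's law: output gap = -β × (u - u*).
-8.13 = -β × (7.68 - 4.4) = -β × 3.28, so β = 8.13/3.28 = 2.48.

β ≈ 2.48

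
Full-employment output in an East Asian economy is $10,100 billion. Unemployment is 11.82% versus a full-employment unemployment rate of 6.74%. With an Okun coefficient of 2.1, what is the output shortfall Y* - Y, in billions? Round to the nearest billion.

$1,077 billion

Output gap = -2.1 × (11.82 - 6.74) = -2.1 × 5.08 = -10.668%.
Actual GDP ≈ 10100 × 0.89332 ≈ 9023 billion, so the shortfall is 10100 - 9023 = 1077 billion.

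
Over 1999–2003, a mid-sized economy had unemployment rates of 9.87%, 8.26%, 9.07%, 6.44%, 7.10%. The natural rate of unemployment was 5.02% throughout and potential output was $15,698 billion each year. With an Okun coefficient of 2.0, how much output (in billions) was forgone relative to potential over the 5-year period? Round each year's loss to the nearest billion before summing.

Year 1999: gap = -2.0 × (9.87 - 5.02) = -9.7%, loss ≈ 15698 × 9.7/100 ≈ 1523.
Year 2000: gap = -2.0 × (8.26 - 5.02) = -6.48%, loss ≈ 15698 × 6.48/100 ≈ 1017.
Year 2001: gap = -2.0 × (9.07 - 5.02) = -8.1%, loss ≈ 15698 × 8.1/100 ≈ 1272.
Year 2002: gap = -2.0 × (6.44 - 5.02) = -2.84%, loss ≈ 15698 × 2.84/100 ≈ 446.
Year 2003: gap = -2.0 × (7.1 - 5.02) = -4.16%, loss ≈ 15698 × 4.16/100 ≈ 653.
Total lost output = 1523 + 1017 + 1272 + 446 + 653 = 4911 billion.

$4,911 billion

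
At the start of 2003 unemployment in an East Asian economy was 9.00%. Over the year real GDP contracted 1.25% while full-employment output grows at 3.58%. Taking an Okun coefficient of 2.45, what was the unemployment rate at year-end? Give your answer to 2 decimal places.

10.97%

Growth-rate Okun's law: g_Y = g_Y* - β × Δu, so Δu = (g_Y* - g_Y)/β.
Δu = (3.58 + 1.25)/2.45 = 4.83/2.45 = 1.97 percentage points.
Year-end unemployment = 9 + 1.97 = 10.97%.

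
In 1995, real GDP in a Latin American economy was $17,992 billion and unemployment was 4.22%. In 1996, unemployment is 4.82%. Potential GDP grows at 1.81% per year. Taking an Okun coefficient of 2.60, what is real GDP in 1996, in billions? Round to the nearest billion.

Δu = 4.82 - 4.22 = 0.6 points.
Okun's law (growth form): g_Y = g_Y* - β × Δu = 1.81 - 2.60 × (0.60) = 1.81 - 1.56 = 0.25%.
Real GDP in the next year = 17992 × (1 + 0.25/100) = 17992 × 1.0025 ≈ 18037 billion.

$18,037 billion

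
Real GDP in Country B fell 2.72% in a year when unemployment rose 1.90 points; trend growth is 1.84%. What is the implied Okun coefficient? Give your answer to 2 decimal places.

Growth form: g_Y = g_Y* - β × Δu, so β = (g_Y* - g_Y)/Δu.
β = (1.84 + 2.72)/1.90 = 4.56/1.90 = 2.40.

β ≈ 2.40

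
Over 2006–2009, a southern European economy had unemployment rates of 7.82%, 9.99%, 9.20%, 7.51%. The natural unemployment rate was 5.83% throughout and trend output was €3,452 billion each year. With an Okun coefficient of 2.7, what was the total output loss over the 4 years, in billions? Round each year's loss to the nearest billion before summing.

Year 2006: gap = -2.7 × (7.82 - 5.83) = -5.373%, loss ≈ 3452 × 5.373/100 ≈ 185.
Year 2007: gap = -2.7 × (9.99 - 5.83) = -11.232%, loss ≈ 3452 × 11.232/100 ≈ 388.
Year 2008: gap = -2.7 × (9.2 - 5.83) = -9.099%, loss ≈ 3452 × 9.099/100 ≈ 314.
Year 2009: gap = -2.7 × (7.51 - 5.83) = -4.536%, loss ≈ 3452 × 4.536/100 ≈ 157.
Total lost output = 185 + 388 + 314 + 157 = 1044 billion.

€1,044 billion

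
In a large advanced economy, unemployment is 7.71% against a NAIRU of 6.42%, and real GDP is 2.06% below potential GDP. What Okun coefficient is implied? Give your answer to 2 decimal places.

Okun's law: output gap = -β × (u - u*).
-2.06 = -β × (7.71 - 6.42) = -β × 1.29, so β = 2.06/1.29 = 1.60.

β ≈ 1.60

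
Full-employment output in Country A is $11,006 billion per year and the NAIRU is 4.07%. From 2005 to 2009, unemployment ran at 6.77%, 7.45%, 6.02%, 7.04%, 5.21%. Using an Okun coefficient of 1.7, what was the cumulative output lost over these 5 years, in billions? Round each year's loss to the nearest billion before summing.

Year 2005: gap = -1.7 × (6.77 - 4.07) = -4.59%, loss ≈ 11006 × 4.59/100 ≈ 505.
Year 2006: gap = -1.7 × (7.45 - 4.07) = -5.746%, loss ≈ 11006 × 5.746/100 ≈ 632.
Year 2007: gap = -1.7 × (6.02 - 4.07) = -3.315%, loss ≈ 11006 × 3.315/100 ≈ 365.
Year 2008: gap = -1.7 × (7.04 - 4.07) = -5.049%, loss ≈ 11006 × 5.049/100 ≈ 556.
Year 2009: gap = -1.7 × (5.21 - 4.07) = -1.938%, loss ≈ 11006 × 1.938/100 ≈ 213.
Total lost output = 505 + 632 + 365 + 556 + 213 = 2271 billion.

$2,271 billion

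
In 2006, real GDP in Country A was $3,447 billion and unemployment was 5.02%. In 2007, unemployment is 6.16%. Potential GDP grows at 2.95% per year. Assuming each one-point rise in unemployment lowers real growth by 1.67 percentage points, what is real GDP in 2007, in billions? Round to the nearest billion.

$3,483 billion

Δu = 6.16 - 5.02 = 1.14 points.
Okun's law (growth form): g_Y = g_Y* - β × Δu = 2.95 - 1.67 × (1.14) = 2.95 - 1.9038 = 1.0462%.
Real GDP in the next year = 3447 × (1 + 1.0462/100) = 3447 × 1.010462 ≈ 3483 billion.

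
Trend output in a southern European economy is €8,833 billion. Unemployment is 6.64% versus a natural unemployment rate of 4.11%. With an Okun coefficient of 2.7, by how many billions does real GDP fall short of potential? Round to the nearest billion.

€603 billion

Output gap = -2.7 × (6.64 - 4.11) = -2.7 × 2.53 = -6.831%.
Actual GDP ≈ 8833 × 0.93169 ≈ 8230 billion, so the shortfall is 8833 - 8230 = 603 billion.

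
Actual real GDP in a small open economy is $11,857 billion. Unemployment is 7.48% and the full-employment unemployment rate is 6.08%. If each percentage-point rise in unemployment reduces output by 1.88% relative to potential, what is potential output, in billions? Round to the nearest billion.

Unemployment gap = 7.48 - 6.08 = 1.4 points, so output gap = -1.88 × 1.4 = -2.632%.
Since Y = Y* × (1 + gap/100), Y* = 11857/0.97368 ≈ 12178 billion.

$12,178 billion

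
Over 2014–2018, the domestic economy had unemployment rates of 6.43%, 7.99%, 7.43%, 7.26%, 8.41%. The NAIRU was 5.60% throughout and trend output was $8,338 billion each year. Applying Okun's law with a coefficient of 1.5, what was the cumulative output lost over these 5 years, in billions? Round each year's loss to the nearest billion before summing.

$1,191 billion

Year 2014: gap = -1.5 × (6.43 - 5.6) = -1.245%, loss ≈ 8338 × 1.245/100 ≈ 104.
Year 2015: gap = -1.5 × (7.99 - 5.6) = -3.585%, loss ≈ 8338 × 3.585/100 ≈ 299.
Year 2016: gap = -1.5 × (7.43 - 5.6) = -2.745%, loss ≈ 8338 × 2.745/100 ≈ 229.
Year 2017: gap = -1.5 × (7.26 - 5.6) = -2.49%, loss ≈ 8338 × 2.49/100 ≈ 208.
Year 2018: gap = -1.5 × (8.41 - 5.6) = -4.215%, loss ≈ 8338 × 4.215/100 ≈ 351.
Total lost output = 104 + 299 + 229 + 208 + 351 = 1191 billion.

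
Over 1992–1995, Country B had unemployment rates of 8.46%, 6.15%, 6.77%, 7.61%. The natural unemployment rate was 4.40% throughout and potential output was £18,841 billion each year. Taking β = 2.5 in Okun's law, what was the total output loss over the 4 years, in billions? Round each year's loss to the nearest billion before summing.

£5,364 billion

Year 1992: gap = -2.5 × (8.46 - 4.4) = -10.15%, loss ≈ 18841 × 10.15/100 ≈ 1912.
Year 1993: gap = -2.5 × (6.15 - 4.4) = -4.375%, loss ≈ 18841 × 4.375/100 ≈ 824.
Year 1994: gap = -2.5 × (6.77 - 4.4) = -5.925%, loss ≈ 18841 × 5.925/100 ≈ 1116.
Year 1995: gap = -2.5 × (7.61 - 4.4) = -8.025%, loss ≈ 18841 × 8.025/100 ≈ 1512.
Total lost output = 1912 + 824 + 1116 + 1512 = 5364 billion.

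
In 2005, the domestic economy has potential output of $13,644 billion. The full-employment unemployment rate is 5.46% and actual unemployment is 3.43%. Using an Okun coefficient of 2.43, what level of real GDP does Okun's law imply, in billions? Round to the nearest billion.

$14,317 billion

Unemployment gap = 3.43 - 5.46 = -2.03 points, so the output gap is -2.43 × (-2.03) = 4.9329%.
Actual GDP = 13644 × (1 + 4.9329/100) = 13644 × 1.049329 ≈ 14317 billion.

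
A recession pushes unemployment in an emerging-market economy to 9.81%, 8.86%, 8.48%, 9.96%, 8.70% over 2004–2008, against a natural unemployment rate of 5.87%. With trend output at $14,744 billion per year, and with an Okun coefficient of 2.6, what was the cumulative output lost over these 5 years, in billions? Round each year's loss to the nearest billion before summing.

$6,310 billion

Year 2004: gap = -2.6 × (9.81 - 5.87) = -10.244%, loss ≈ 14744 × 10.244/100 ≈ 1510.
Year 2005: gap = -2.6 × (8.86 - 5.87) = -7.774%, loss ≈ 14744 × 7.774/100 ≈ 1146.
Year 2006: gap = -2.6 × (8.48 - 5.87) = -6.786%, loss ≈ 14744 × 6.786/100 ≈ 1001.
Year 2007: gap = -2.6 × (9.96 - 5.87) = -10.634%, loss ≈ 14744 × 10.634/100 ≈ 1568.
Year 2008: gap = -2.6 × (8.7 - 5.87) = -7.358%, loss ≈ 14744 × 7.358/100 ≈ 1085.
Total lost output = 1510 + 1146 + 1001 + 1568 + 1085 = 6310 billion.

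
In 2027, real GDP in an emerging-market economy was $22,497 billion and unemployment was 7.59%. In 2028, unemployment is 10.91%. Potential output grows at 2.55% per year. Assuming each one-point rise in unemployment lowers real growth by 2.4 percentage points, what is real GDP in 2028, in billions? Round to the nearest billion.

Δu = 10.91 - 7.59 = 3.32 points.
Okun's law (growth form): g_Y = g_Y* - β × Δu = 2.55 - 2.4 × (3.32) = 2.55 - 7.968 = -5.418%.
Real GDP in the next year = 22497 × (1 - 5.418/100) = 22497 × 0.94582 ≈ 21278 billion.

$21,278 billion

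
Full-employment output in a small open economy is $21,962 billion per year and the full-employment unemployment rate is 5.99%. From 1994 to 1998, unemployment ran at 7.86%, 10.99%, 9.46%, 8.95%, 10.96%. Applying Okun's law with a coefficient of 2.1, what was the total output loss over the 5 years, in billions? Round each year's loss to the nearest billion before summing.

Year 1994: gap = -2.1 × (7.86 - 5.99) = -3.927%, loss ≈ 21962 × 3.927/100 ≈ 862.
Year 1995: gap = -2.1 × (10.99 - 5.99) = -10.5%, loss ≈ 21962 × 10.5/100 ≈ 2306.
Year 1996: gap = -2.1 × (9.46 - 5.99) = -7.287%, loss ≈ 21962 × 7.287/100 ≈ 1600.
Year 1997: gap = -2.1 × (8.95 - 5.99) = -6.216%, loss ≈ 21962 × 6.216/100 ≈ 1365.
Year 1998: gap = -2.1 × (10.96 - 5.99) = -10.437%, loss ≈ 21962 × 10.437/100 ≈ 2292.
Total lost output = 862 + 2306 + 1600 + 1365 + 2292 = 8425 billion.

$8,425 billion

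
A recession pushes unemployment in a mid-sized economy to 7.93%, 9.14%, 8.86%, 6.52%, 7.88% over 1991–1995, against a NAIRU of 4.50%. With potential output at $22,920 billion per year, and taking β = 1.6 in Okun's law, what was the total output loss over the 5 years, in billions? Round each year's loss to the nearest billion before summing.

Year 1991: gap = -1.6 × (7.93 - 4.5) = -5.488%, loss ≈ 22920 × 5.488/100 ≈ 1258.
Year 1992: gap = -1.6 × (9.14 - 4.5) = -7.424%, loss ≈ 22920 × 7.424/100 ≈ 1702.
Year 1993: gap = -1.6 × (8.86 - 4.5) = -6.976%, loss ≈ 22920 × 6.976/100 ≈ 1599.
Year 1994: gap = -1.6 × (6.52 - 4.5) = -3.232%, loss ≈ 22920 × 3.232/100 ≈ 741.
Year 1995: gap = -1.6 × (7.88 - 4.5) = -5.408%, loss ≈ 22920 × 5.408/100 ≈ 1240.
Total lost output = 1258 + 1702 + 1599 + 741 + 1240 = 6540 billion.

$6,540 billion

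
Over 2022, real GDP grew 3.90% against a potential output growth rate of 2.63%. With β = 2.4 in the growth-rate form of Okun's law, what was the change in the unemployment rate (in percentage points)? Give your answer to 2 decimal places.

-0.53 percentage points

Growth-rate Okun's law: g_Y = g_Y* - β × Δu, so Δu = (g_Y* - g_Y)/β.
Δu = (2.63 - 3.9)/2.4 = -1.27/2.4 = -0.53 percentage points.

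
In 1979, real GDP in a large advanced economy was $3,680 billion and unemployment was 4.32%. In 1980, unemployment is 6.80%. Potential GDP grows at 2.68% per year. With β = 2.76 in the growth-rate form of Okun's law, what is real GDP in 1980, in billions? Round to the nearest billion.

Δu = 6.8 - 4.32 = 2.48 points.
Okun's law (growth form): g_Y = g_Y* - β × Δu = 2.68 - 2.76 × (2.48) = 2.68 - 6.8448 = -4.1648%.
Real GDP in the next year = 3680 × (1 - 4.1648/100) = 3680 × 0.958352 ≈ 3527 billion.

$3,527 billion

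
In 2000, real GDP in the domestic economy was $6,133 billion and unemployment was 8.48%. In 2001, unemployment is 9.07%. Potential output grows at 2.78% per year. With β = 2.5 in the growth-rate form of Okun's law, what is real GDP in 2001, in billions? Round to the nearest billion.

$6,213 billion

Δu = 9.07 - 8.48 = 0.59 points.
Okun's law (growth form): g_Y = g_Y* - β × Δu = 2.78 - 2.5 × (0.59) = 2.78 - 1.475 = 1.305%.
Real GDP in the next year = 6133 × (1 + 1.305/100) = 6133 × 1.01305 ≈ 6213 billion.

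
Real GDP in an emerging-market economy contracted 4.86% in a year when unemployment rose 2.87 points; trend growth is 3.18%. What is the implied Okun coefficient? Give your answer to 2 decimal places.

Growth form: g_Y = g_Y* - β × Δu, so β = (g_Y* - g_Y)/Δu.
β = (3.18 + 4.86)/2.87 = 8.04/2.87 = 2.80.

β ≈ 2.80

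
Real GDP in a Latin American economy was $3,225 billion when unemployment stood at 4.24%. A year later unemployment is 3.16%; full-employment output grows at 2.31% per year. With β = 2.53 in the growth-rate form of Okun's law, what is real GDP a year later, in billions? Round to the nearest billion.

Δu = 3.16 - 4.24 = -1.08 points.
Okun's law (growth form): g_Y = g_Y* - β × Δu = 2.31 - 2.53 × (-1.08) = 2.31 + 2.7324 = 5.0424%.
Real GDP in the next year = 3225 × (1 + 5.0424/100) = 3225 × 1.050424 ≈ 3388 billion.

$3,388 billion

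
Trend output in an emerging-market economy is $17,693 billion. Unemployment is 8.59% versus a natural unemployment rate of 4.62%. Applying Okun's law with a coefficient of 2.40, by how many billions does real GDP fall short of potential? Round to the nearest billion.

$1,686 billion

Output gap = -2.40 × (8.59 - 4.62) = -2.4 × 3.97 = -9.528%.
Actual GDP ≈ 17693 × 0.90472 ≈ 16007 billion, so the shortfall is 17693 - 16007 = 1686 billion.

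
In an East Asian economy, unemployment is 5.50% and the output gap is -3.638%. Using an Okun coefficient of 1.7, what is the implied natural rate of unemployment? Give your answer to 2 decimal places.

3.36%

From Okun's law, u - u* = -(output gap)/β = -(-3.638)/1.7 = 2.14 points.
So u* = 5.5 - 2.14 = 3.36%.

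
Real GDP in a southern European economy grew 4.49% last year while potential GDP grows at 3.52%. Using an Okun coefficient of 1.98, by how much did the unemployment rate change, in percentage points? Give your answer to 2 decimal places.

Growth-rate Okun's law: g_Y = g_Y* - β × Δu, so Δu = (g_Y* - g_Y)/β.
Δu = (3.52 - 4.49)/1.98 = -0.97/1.98 = -0.49 percentage points.

-0.49 percentage points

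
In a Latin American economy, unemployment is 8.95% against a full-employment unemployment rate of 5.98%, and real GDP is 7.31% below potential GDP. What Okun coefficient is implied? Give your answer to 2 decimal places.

β ≈ 2.46

Okun's law: output gap = -β × (u - u*).
-7.31 = -β × (8.95 - 5.98) = -β × 2.97, so β = 7.31/2.97 = 2.46.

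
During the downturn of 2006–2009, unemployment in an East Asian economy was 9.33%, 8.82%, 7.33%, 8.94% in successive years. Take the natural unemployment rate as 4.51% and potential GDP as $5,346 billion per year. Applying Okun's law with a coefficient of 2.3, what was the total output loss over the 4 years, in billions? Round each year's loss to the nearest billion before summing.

$2,015 billion

Year 2006: gap = -2.3 × (9.33 - 4.51) = -11.086%, loss ≈ 5346 × 11.086/100 ≈ 593.
Year 2007: gap = -2.3 × (8.82 - 4.51) = -9.913%, loss ≈ 5346 × 9.913/100 ≈ 530.
Year 2008: gap = -2.3 × (7.33 - 4.51) = -6.486%, loss ≈ 5346 × 6.486/100 ≈ 347.
Year 2009: gap = -2.3 × (8.94 - 4.51) = -10.189%, loss ≈ 5346 × 10.189/100 ≈ 545.
Total lost output = 593 + 530 + 347 + 545 = 2015 billion.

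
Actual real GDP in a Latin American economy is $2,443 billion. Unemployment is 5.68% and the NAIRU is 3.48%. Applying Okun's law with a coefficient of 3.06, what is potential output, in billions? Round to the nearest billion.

Unemployment gap = 5.68 - 3.48 = 2.2 points, so output gap = -3.06 × 2.2 = -6.732%.
Since Y = Y* × (1 + gap/100), Y* = 2443/0.93268 ≈ 2619 billion.

$2,619 billion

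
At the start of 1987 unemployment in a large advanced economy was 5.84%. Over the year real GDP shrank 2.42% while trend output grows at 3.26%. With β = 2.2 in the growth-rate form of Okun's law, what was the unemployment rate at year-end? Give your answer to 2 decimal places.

8.42%

Growth-rate Okun's law: g_Y = g_Y* - β × Δu, so Δu = (g_Y* - g_Y)/β.
Δu = (3.26 + 2.42)/2.2 = 5.68/2.2 = 2.58 percentage points.
Year-end unemployment = 5.84 + 2.58 = 8.42%.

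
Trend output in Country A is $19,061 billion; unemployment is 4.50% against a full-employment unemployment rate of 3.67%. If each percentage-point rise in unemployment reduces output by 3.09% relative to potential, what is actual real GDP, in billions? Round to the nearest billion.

$18,572 billion

Unemployment gap = 4.5 - 3.67 = 0.83 points, so the output gap is -3.09 × 0.83 = -2.5647%.
Actual GDP = 19061 × (1 - 2.5647/100) = 19061 × 0.974353 ≈ 18572 billion.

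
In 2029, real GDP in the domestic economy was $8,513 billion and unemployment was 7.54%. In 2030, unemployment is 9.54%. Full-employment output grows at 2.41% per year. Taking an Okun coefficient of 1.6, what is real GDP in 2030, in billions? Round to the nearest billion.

Δu = 9.54 - 7.54 = 2 points.
Okun's law (growth form): g_Y = g_Y* - β × Δu = 2.41 - 1.6 × (2.00) = 2.41 - 3.2 = -0.79%.
Real GDP in the next year = 8513 × (1 - 0.79/100) = 8513 × 0.9921 ≈ 8446 billion.

$8,446 billion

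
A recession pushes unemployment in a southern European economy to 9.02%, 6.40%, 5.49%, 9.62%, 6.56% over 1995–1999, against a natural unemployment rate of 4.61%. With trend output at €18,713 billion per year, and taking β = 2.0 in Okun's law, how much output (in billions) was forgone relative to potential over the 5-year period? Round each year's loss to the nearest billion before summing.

Year 1995: gap = -2.0 × (9.02 - 4.61) = -8.82%, loss ≈ 18713 × 8.82/100 ≈ 1650.
Year 1996: gap = -2.0 × (6.4 - 4.61) = -3.58%, loss ≈ 18713 × 3.58/100 ≈ 670.
Year 1997: gap = -2.0 × (5.49 - 4.61) = -1.76%, loss ≈ 18713 × 1.76/100 ≈ 329.
Year 1998: gap = -2.0 × (9.62 - 4.61) = -10.02%, loss ≈ 18713 × 10.02/100 ≈ 1875.
Year 1999: gap = -2.0 × (6.56 - 4.61) = -3.9%, loss ≈ 18713 × 3.9/100 ≈ 730.
Total lost output = 1650 + 670 + 329 + 1875 + 730 = 5254 billion.

€5,254 billion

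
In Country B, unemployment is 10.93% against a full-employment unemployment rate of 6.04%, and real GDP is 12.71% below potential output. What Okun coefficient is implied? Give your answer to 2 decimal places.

Okun's law: output gap = -β × (u - u*).
-12.71 = -β × (10.93 - 6.04) = -β × 4.89, so β = 12.71/4.89 = 2.60.

β ≈ 2.60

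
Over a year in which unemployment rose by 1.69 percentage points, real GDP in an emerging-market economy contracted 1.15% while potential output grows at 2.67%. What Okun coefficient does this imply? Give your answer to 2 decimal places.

β ≈ 2.26

Growth form: g_Y = g_Y* - β × Δu, so β = (g_Y* - g_Y)/Δu.
β = (2.67 + 1.15)/1.69 = 3.82/1.69 = 2.26.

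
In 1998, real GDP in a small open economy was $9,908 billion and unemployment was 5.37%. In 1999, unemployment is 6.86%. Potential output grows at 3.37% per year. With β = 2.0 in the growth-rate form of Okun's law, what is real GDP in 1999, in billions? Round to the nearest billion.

$9,947 billion

Δu = 6.86 - 5.37 = 1.49 points.
Okun's law (growth form): g_Y = g_Y* - β × Δu = 3.37 - 2.0 × (1.49) = 3.37 - 2.98 = 0.39%.
Real GDP in the next year = 9908 × (1 + 0.39/100) = 9908 × 1.0039 ≈ 9947 billion.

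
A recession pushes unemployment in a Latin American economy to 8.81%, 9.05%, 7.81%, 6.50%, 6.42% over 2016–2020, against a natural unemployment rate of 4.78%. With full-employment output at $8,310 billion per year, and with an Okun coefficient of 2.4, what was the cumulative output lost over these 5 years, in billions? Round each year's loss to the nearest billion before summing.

$2,930 billion

Year 2016: gap = -2.4 × (8.81 - 4.78) = -9.672%, loss ≈ 8310 × 9.672/100 ≈ 804.
Year 2017: gap = -2.4 × (9.05 - 4.78) = -10.248%, loss ≈ 8310 × 10.248/100 ≈ 852.
Year 2018: gap = -2.4 × (7.81 - 4.78) = -7.272%, loss ≈ 8310 × 7.272/100 ≈ 604.
Year 2019: gap = -2.4 × (6.5 - 4.78) = -4.128%, loss ≈ 8310 × 4.128/100 ≈ 343.
Year 2020: gap = -2.4 × (6.42 - 4.78) = -3.936%, loss ≈ 8310 × 3.936/100 ≈ 327.
Total lost output = 804 + 852 + 604 + 343 + 327 = 2930 billion.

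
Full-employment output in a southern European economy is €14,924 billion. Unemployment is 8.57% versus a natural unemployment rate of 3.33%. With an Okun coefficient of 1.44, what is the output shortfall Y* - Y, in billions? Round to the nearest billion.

Output gap = -1.44 × (8.57 - 3.33) = -1.44 × 5.24 = -7.5456%.
Actual GDP ≈ 14924 × 0.924544 ≈ 13798 billion, so the shortfall is 14924 - 13798 = 1126 billion.

€1,126 billion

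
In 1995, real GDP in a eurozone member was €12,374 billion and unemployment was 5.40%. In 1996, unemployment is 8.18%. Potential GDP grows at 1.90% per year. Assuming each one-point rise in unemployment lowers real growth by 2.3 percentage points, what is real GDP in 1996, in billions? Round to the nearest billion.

Δu = 8.18 - 5.4 = 2.78 points.
Okun's law (growth form): g_Y = g_Y* - β × Δu = 1.90 - 2.3 × (2.78) = 1.9 - 6.394 = -4.494%.
Real GDP in the next year = 12374 × (1 - 4.494/100) = 12374 × 0.95506 ≈ 11818 billion.

€11,818 billion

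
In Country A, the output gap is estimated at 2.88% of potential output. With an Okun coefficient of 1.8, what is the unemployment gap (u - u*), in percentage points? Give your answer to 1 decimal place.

Okun's law: output gap = -β × (u - u*), so u - u* = -(output gap)/β.
u - u* = -(2.88)/1.8 = -1.6 percentage points.

-1.6 percentage points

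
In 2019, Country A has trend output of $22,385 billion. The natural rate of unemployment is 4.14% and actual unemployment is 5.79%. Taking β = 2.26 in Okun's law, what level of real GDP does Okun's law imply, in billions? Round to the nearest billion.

$21,550 billion

Unemployment gap = 5.79 - 4.14 = 1.65 points, so the output gap is -2.26 × 1.65 = -3.729%.
Actual GDP = 22385 × (1 - 3.729/100) = 22385 × 0.96271 ≈ 21550 billion.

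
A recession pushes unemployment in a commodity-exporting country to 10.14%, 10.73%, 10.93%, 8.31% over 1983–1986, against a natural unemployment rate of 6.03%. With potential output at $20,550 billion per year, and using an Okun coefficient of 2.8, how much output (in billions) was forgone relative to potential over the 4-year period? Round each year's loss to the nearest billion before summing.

$9,200 billion

Year 1983: gap = -2.8 × (10.14 - 6.03) = -11.508%, loss ≈ 20550 × 11.508/100 ≈ 2365.
Year 1984: gap = -2.8 × (10.73 - 6.03) = -13.16%, loss ≈ 20550 × 13.16/100 ≈ 2704.
Year 1985: gap = -2.8 × (10.93 - 6.03) = -13.72%, loss ≈ 20550 × 13.72/100 ≈ 2819.
Year 1986: gap = -2.8 × (8.31 - 6.03) = -6.384%, loss ≈ 20550 × 6.384/100 ≈ 1312.
Total lost output = 2365 + 2704 + 2819 + 1312 = 9200 billion.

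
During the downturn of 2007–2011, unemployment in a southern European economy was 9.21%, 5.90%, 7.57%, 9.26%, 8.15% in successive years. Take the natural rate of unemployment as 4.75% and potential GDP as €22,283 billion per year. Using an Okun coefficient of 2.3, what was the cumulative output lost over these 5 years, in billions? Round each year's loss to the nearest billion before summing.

Year 2007: gap = -2.3 × (9.21 - 4.75) = -10.258%, loss ≈ 22283 × 10.258/100 ≈ 2286.
Year 2008: gap = -2.3 × (5.9 - 4.75) = -2.645%, loss ≈ 22283 × 2.645/100 ≈ 589.
Year 2009: gap = -2.3 × (7.57 - 4.75) = -6.486%, loss ≈ 22283 × 6.486/100 ≈ 1445.
Year 2010: gap = -2.3 × (9.26 - 4.75) = -10.373%, loss ≈ 22283 × 10.373/100 ≈ 2311.
Year 2011: gap = -2.3 × (8.15 - 4.75) = -7.82%, loss ≈ 22283 × 7.82/100 ≈ 1743.
Total lost output = 2286 + 589 + 1445 + 2311 + 1743 = 8374 billion.

€8,374 billion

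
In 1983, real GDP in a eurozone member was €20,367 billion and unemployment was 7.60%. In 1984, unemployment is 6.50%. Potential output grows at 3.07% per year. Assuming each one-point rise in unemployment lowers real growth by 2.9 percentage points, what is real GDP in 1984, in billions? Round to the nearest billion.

€21,642 billion

Δu = 6.5 - 7.6 = -1.1 points.
Okun's law (growth form): g_Y = g_Y* - β × Δu = 3.07 - 2.9 × (-1.10) = 3.07 + 3.19 = 6.26%.
Real GDP in the next year = 20367 × (1 + 6.26/100) = 20367 × 1.0626 ≈ 21642 billion.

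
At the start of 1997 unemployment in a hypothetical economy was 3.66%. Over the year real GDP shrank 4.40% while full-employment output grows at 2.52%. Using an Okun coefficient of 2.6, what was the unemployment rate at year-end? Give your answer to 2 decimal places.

6.32%

Growth-rate Okun's law: g_Y = g_Y* - β × Δu, so Δu = (g_Y* - g_Y)/β.
Δu = (2.52 + 4.4)/2.6 = 6.92/2.6 = 2.66 percentage points.
Year-end unemployment = 3.66 + 2.66 = 6.32%.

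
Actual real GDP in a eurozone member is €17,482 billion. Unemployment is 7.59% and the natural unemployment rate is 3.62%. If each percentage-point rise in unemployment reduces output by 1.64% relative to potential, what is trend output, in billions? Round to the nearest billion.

€18,699 billion

Unemployment gap = 7.59 - 3.62 = 3.97 points, so output gap = -1.64 × 3.97 = -6.5108%.
Since Y = Y* × (1 + gap/100), Y* = 17482/0.934892 ≈ 18699 billion.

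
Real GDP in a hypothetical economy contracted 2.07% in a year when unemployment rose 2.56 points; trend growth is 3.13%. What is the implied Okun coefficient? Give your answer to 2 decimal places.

Growth form: g_Y = g_Y* - β × Δu, so β = (g_Y* - g_Y)/Δu.
β = (3.13 + 2.07)/2.56 = 5.2/2.56 = 2.03.

β ≈ 2.03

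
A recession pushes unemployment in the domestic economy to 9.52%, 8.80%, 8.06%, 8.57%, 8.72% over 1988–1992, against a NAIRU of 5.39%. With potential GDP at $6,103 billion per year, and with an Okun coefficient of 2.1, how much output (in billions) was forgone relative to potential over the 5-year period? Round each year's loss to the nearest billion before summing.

$2,143 billion

Year 1988: gap = -2.1 × (9.52 - 5.39) = -8.673%, loss ≈ 6103 × 8.673/100 ≈ 529.
Year 1989: gap = -2.1 × (8.8 - 5.39) = -7.161%, loss ≈ 6103 × 7.161/100 ≈ 437.
Year 1990: gap = -2.1 × (8.06 - 5.39) = -5.607%, loss ≈ 6103 × 5.607/100 ≈ 342.
Year 1991: gap = -2.1 × (8.57 - 5.39) = -6.678%, loss ≈ 6103 × 6.678/100 ≈ 408.
Year 1992: gap = -2.1 × (8.72 - 5.39) = -6.993%, loss ≈ 6103 × 6.993/100 ≈ 427.
Total lost output = 529 + 437 + 342 + 408 + 427 = 2143 billion.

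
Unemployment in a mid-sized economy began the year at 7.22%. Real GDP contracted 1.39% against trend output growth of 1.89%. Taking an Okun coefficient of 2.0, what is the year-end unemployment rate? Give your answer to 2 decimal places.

8.86%

Growth-rate Okun's law: g_Y = g_Y* - β × Δu, so Δu = (g_Y* - g_Y)/β.
Δu = (1.89 + 1.39)/2.0 = 3.28/2.0 = 1.64 percentage points.
Year-end unemployment = 7.22 + 1.64 = 8.86%.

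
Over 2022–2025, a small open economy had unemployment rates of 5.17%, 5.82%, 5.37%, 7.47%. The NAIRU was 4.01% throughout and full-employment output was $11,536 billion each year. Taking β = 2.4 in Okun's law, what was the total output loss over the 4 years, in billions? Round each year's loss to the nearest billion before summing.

$2,157 billion

Year 2022: gap = -2.4 × (5.17 - 4.01) = -2.784%, loss ≈ 11536 × 2.784/100 ≈ 321.
Year 2023: gap = -2.4 × (5.82 - 4.01) = -4.344%, loss ≈ 11536 × 4.344/100 ≈ 501.
Year 2024: gap = -2.4 × (5.37 - 4.01) = -3.264%, loss ≈ 11536 × 3.264/100 ≈ 377.
Year 2025: gap = -2.4 × (7.47 - 4.01) = -8.304%, loss ≈ 11536 × 8.304/100 ≈ 958.
Total lost output = 321 + 501 + 377 + 958 = 2157 billion.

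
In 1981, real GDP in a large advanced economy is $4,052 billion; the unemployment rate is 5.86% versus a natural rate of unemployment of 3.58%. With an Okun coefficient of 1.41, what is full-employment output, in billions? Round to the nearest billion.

Unemployment gap = 5.86 - 3.58 = 2.28 points, so output gap = -1.41 × 2.28 = -3.2148%.
Since Y = Y* × (1 + gap/100), Y* = 4052/0.967852 ≈ 4187 billion.

$4,187 billion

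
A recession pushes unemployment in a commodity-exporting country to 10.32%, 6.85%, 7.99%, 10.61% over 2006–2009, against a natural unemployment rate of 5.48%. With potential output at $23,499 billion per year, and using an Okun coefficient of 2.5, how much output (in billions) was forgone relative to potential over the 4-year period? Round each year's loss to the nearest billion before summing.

Year 2006: gap = -2.5 × (10.32 - 5.48) = -12.1%, loss ≈ 23499 × 12.1/100 ≈ 2843.
Year 2007: gap = -2.5 × (6.85 - 5.48) = -3.425%, loss ≈ 23499 × 3.425/100 ≈ 805.
Year 2008: gap = -2.5 × (7.99 - 5.48) = -6.275%, loss ≈ 23499 × 6.275/100 ≈ 1475.
Year 2009: gap = -2.5 × (10.61 - 5.48) = -12.825%, loss ≈ 23499 × 12.825/100 ≈ 3014.
Total lost output = 2843 + 805 + 1475 + 3014 = 8137 billion.

$8,137 billion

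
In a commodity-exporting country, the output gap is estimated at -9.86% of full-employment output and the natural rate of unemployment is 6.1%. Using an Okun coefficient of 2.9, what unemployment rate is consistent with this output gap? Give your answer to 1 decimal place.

From Okun's law, u - u* = -(output gap)/β = -(-9.86)/2.9 = 3.4 points.
So u = 6.1 + 3.4 = 9.5%.

9.5%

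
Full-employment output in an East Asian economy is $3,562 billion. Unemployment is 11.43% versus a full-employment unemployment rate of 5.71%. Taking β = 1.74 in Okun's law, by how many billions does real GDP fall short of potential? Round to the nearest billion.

$355 billion

Output gap = -1.74 × (11.43 - 5.71) = -1.74 × 5.72 = -9.9528%.
Actual GDP ≈ 3562 × 0.900472 ≈ 3207 billion, so the shortfall is 3562 - 3207 = 355 billion.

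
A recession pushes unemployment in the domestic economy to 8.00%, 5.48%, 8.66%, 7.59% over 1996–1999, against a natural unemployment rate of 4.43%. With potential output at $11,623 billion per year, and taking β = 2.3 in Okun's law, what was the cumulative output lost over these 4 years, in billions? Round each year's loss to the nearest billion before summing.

Year 1996: gap = -2.3 × (8 - 4.43) = -8.211%, loss ≈ 11623 × 8.211/100 ≈ 954.
Year 1997: gap = -2.3 × (5.48 - 4.43) = -2.415%, loss ≈ 11623 × 2.415/100 ≈ 281.
Year 1998: gap = -2.3 × (8.66 - 4.43) = -9.729%, loss ≈ 11623 × 9.729/100 ≈ 1131.
Year 1999: gap = -2.3 × (7.59 - 4.43) = -7.268%, loss ≈ 11623 × 7.268/100 ≈ 845.
Total lost output = 954 + 281 + 1131 + 845 = 3211 billion.

$3,211 billion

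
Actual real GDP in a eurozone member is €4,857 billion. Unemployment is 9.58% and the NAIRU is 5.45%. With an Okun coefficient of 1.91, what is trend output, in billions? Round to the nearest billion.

Unemployment gap = 9.58 - 5.45 = 4.13 points, so output gap = -1.91 × 4.13 = -7.8883%.
Since Y = Y* × (1 + gap/100), Y* = 4857/0.921117 ≈ 5273 billion.

€5,273 billion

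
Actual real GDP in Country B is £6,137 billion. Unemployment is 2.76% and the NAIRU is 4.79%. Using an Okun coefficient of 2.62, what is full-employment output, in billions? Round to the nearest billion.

£5,827 billion

Unemployment gap = 2.76 - 4.79 = -2.03 points, so output gap = -2.62 × (-2.03) = 5.3186%.
Since Y = Y* × (1 + gap/100), Y* = 6137/1.053186 ≈ 5827 billion.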